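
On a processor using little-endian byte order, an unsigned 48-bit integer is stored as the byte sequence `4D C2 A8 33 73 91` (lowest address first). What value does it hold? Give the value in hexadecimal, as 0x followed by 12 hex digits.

Little-endian stores the least-significant byte at the lowest address.
Reassemble most-significant byte first: 91 73 33 A8 C2 4D → 0x917333A8C24D.

0x917333A8C24D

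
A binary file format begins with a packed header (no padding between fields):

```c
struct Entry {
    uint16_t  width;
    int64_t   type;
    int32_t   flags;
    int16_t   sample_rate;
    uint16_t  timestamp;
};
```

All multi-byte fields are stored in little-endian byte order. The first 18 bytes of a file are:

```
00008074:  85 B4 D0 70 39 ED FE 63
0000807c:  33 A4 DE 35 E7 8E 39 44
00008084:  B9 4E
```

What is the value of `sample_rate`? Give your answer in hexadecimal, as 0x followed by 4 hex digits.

0x4439

`sample_rate` follows `width` (2 B), `type` (8 B), `flags` (4 B), so it starts at offset 2 + 8 + 4 = 14 and occupies 2 bytes.
Bytes at offsets 14..15: 39 44.
Little-endian: lowest address holds the least-significant byte.
Reassemble most-significant byte first: 44 39 → 0x4439.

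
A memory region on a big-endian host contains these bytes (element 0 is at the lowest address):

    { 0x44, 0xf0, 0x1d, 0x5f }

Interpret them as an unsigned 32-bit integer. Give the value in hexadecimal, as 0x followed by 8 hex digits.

Big-endian: lowest address holds the most-significant byte.
The bytes are already most-significant first: 0x44F01D5F.

0x44F01D5F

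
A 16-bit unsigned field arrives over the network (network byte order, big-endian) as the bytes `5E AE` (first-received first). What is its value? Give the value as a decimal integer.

Big-endian stores the most-significant byte at the lowest address.
The bytes are already most-significant first: 0x5EAE.
0x5EAE = 24238.

24238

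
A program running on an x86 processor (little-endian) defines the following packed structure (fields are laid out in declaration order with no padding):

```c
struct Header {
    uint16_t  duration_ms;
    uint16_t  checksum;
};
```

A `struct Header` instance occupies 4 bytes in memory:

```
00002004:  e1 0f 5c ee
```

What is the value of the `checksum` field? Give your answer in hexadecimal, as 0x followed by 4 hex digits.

`checksum` follows `duration_ms` (2 bytes), so it starts at byte offset 2 and occupies 2 bytes.
Bytes at offsets 2..3: 5C EE.
Little-endian: lowest address holds the least-significant byte.
Reassemble most-significant byte first: EE 5C → 0xEE5C.

0xEE5C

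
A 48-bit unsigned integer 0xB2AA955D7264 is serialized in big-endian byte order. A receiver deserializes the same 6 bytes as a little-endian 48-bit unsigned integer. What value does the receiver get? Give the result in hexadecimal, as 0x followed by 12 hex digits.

0x64725D95AAB2

Stored big-endian, the bytes at ascending addresses are B2 AA 95 5D 72 64.
Read back as little-endian, the first byte is least significant, giving 0x64725D95AAB2.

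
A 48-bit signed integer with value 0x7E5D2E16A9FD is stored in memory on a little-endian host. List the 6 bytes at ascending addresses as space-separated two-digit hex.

FD A9 16 2E 5D 7E

Split into bytes (most-significant first): 7E 5D 2E 16 A9 FD.
Little-endian stores the least-significant byte at the lowest address.
So at ascending addresses the bytes are FD A9 16 2E 5D 7E.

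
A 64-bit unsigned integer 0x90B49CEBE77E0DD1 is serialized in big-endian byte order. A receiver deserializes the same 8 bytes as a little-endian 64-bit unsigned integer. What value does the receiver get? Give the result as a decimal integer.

15063835863179637904

Stored big-endian, the bytes at ascending addresses are 90 B4 9C EB E7 7E 0D D1.
Read back as little-endian, the first byte is least significant, giving 0xD10D7EE7EB9CB490.
0xD10D7EE7EB9CB490 = 15063835863179637904.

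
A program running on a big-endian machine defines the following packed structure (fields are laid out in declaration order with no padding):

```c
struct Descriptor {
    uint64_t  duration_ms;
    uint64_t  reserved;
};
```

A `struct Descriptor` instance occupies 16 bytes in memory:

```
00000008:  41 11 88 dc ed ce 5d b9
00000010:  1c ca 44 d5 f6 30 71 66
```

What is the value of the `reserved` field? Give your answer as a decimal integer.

`reserved` follows `duration_ms` (8 bytes), so it starts at byte offset 8 and occupies 8 bytes.
Bytes at offsets 8..15: 1C CA 44 D5 F6 30 71 66.
Big-endian stores the most-significant byte at the lowest address.
The bytes are already most-significant first: 0x1CCA44D5F6307166.
0x1CCA44D5F6307166 = 2074546264106627430.

2074546264106627430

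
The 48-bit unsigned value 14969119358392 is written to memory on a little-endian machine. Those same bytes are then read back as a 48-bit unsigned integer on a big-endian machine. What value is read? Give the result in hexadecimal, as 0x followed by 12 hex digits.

0xB8BD0A459D0D

14969119358392 in 48-bit hexadecimal is 0x0D9D450ABDB8.
Stored little-endian, the bytes at ascending addresses are B8 BD 0A 45 9D 0D.
Read back as big-endian, the last byte is least significant, giving 0xB8BD0A459D0D.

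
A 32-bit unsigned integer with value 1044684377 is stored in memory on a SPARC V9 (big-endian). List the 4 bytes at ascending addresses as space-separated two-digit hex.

1044684377 in hexadecimal, padded to 32 bits, is 0x3E449E59.
Split into bytes (most-significant first): 3E 44 9E 59.
Big-endian: lowest address holds the most-significant byte.
So the memory order matches the most-significant-first order: 3E 44 9E 59.

3E 44 9E 59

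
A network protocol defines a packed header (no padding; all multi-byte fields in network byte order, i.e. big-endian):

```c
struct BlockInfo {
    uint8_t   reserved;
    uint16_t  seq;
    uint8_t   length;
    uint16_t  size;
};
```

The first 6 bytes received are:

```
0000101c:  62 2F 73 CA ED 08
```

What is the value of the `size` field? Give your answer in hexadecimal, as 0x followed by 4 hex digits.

0xED08

`size` follows `reserved` (1 B), `seq` (2 B), `length` (1 B), so it starts at offset 1 + 2 + 1 = 4 and occupies 2 bytes.
Bytes at offsets 4..5: ED 08.
Big-endian stores the most-significant byte at the lowest address.
The bytes are already most-significant first: 0xED08.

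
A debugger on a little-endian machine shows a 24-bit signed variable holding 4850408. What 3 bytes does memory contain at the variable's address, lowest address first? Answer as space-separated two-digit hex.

4850408 in hexadecimal, padded to 24 bits, is 0x4A02E8.
Split into bytes (most-significant first): 4A 02 E8.
In little-endian order the low byte comes first in memory.
So at ascending addresses the bytes are E8 02 4A.

E8 02 4A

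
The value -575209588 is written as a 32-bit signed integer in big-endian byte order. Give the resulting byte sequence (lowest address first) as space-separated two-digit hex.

DD B6 FF 8C

Two's complement of -575209588 in 32 bits: 575209588 = 0x22490074; invert → 0xDDB6FF8B; add 1 → 0xDDB6FF8C.
Split into bytes (most-significant first): DD B6 FF 8C.
Big-endian stores the most-significant byte at the lowest address.
So the memory order matches the most-significant-first order: DD B6 FF 8C.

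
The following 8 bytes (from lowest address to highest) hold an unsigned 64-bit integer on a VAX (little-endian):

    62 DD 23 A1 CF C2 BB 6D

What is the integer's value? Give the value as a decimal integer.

Little-endian: lowest address holds the least-significant byte.
Reassemble most-significant byte first: 6D BB C2 CF A1 23 DD 62 → 0x6DBBC2CFA123DD62.
0x6DBBC2CFA123DD62 = 7907127767796538722.

7907127767796538722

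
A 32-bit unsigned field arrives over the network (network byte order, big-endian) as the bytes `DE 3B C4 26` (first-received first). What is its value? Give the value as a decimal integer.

3728458790

In big-endian order the high byte comes first in memory.
The bytes are already most-significant first: 0xDE3BC426.
0xDE3BC426 = 3728458790.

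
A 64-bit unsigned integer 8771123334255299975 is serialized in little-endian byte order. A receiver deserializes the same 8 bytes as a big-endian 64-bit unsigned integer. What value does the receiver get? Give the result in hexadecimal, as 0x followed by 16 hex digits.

0x874D6D7B334AB979

8771123334255299975 in 64-bit hexadecimal is 0x79B94A337B6D4D87.
Stored little-endian, the bytes at ascending addresses are 87 4D 6D 7B 33 4A B9 79.
Read back as big-endian, the last byte is least significant, giving 0x874D6D7B334AB979.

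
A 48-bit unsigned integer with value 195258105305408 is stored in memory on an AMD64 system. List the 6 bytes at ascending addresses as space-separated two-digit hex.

195258105305408 in hexadecimal, padded to 48 bits, is 0xB19612019940.
Split into bytes (most-significant first): B1 96 12 01 99 40.
Little-endian stores the least-significant byte at the lowest address.
So at ascending addresses the bytes are 40 99 01 12 96 B1.

40 99 01 12 96 B1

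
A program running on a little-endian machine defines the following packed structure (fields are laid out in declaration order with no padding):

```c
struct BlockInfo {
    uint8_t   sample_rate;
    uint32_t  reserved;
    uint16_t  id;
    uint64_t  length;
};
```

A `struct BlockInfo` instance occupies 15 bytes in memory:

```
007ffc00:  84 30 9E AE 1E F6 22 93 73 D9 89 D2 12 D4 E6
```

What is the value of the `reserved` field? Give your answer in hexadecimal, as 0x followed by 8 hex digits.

0x1EAE9E30

`reserved` follows `sample_rate` (1 byte), so it starts at byte offset 1 and occupies 4 bytes.
Bytes at offsets 1..4: 30 9E AE 1E.
Little-endian: lowest address holds the least-significant byte.
Reassemble most-significant byte first: 1E AE 9E 30 → 0x1EAE9E30.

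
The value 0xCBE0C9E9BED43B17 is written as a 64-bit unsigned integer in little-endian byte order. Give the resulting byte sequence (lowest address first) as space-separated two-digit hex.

Split into bytes (most-significant first): CB E0 C9 E9 BE D4 3B 17.
Little-endian stores the least-significant byte at the lowest address.
So at ascending addresses the bytes are 17 3B D4 BE E9 C9 E0 CB.

17 3B D4 BE E9 C9 E0 CB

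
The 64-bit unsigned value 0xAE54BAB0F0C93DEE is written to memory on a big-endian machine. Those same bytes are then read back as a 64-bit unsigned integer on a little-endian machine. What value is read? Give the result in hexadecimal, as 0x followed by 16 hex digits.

0xEE3DC9F0B0BA54AE

Stored big-endian, the bytes at ascending addresses are AE 54 BA B0 F0 C9 3D EE.
Read back as little-endian, the first byte is least significant, giving 0xEE3DC9F0B0BA54AE.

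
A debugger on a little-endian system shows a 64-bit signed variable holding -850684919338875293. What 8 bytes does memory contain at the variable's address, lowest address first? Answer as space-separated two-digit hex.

Two's complement of -850684919338875293 in 64 bits: 850684919338875293 = 0x0BCE3D6D50F9B99D; invert → 0xF431C292AF064662; add 1 → 0xF431C292AF064663.
Split into bytes (most-significant first): F4 31 C2 92 AF 06 46 63.
Little-endian: lowest address holds the least-significant byte.
So at ascending addresses the bytes are 63 46 06 AF 92 C2 31 F4.

63 46 06 AF 92 C2 31 F4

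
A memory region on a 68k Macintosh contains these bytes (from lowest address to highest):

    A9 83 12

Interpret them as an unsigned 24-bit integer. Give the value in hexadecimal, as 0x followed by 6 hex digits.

0xA98312

Big-endian stores the most-significant byte at the lowest address.
The bytes are already most-significant first: 0xA98312.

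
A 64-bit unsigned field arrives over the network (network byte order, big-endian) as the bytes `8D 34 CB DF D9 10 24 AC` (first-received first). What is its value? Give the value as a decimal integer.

10174981620416652460

Big-endian: lowest address holds the most-significant byte.
The bytes are already most-significant first: 0x8D34CBDFD91024AC.
0x8D34CBDFD91024AC = 10174981620416652460.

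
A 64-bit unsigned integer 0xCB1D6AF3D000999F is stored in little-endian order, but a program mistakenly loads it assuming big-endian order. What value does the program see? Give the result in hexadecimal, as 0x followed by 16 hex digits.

Stored little-endian, the bytes at ascending addresses are 9F 99 00 D0 F3 6A 1D CB.
Read back as big-endian, the last byte is least significant, giving 0x9F9900D0F36A1DCB.

0x9F9900D0F36A1DCB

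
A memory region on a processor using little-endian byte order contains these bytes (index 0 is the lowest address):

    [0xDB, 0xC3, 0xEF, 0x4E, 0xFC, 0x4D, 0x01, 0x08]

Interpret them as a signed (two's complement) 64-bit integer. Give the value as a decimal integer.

Little-endian stores the least-significant byte at the lowest address.
Reassemble most-significant byte first: 08 01 4D FC 4E EF C3 DB → 0x08014DFC4EEFC3DB.
0x08014DFC4EEFC3DB = 576827973331567579.

576827973331567579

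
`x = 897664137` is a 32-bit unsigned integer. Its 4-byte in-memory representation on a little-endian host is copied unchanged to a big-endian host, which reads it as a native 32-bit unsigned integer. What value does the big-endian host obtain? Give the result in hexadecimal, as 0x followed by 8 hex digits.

0x89448135

897664137 in 32-bit hexadecimal is 0x35814489.
Stored little-endian, the bytes at ascending addresses are 89 44 81 35.
Read back as big-endian, the last byte is least significant, giving 0x89448135.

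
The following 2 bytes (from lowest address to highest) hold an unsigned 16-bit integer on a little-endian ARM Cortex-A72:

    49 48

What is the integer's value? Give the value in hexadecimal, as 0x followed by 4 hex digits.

Little-endian stores the least-significant byte at the lowest address.
Reassemble most-significant byte first: 48 49 → 0x4849.

0x4849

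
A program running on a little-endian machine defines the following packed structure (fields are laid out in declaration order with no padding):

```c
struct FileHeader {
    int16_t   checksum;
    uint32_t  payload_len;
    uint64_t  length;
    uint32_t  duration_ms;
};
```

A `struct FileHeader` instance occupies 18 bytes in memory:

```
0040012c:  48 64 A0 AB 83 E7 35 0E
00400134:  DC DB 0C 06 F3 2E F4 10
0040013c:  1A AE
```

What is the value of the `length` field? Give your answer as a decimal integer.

`length` follows `checksum` (2 B), `payload_len` (4 B), so it starts at offset 2 + 4 = 6 and occupies 8 bytes.
Bytes at offsets 6..13: 35 0E DC DB 0C 06 F3 2E.
Little-endian stores the least-significant byte at the lowest address.
Reassemble most-significant byte first: 2E F3 06 0C DB DC 0E 35 → 0x2EF3060CDBDC0E35.
0x2EF3060CDBDC0E35 = 3383054397383380533.

3383054397383380533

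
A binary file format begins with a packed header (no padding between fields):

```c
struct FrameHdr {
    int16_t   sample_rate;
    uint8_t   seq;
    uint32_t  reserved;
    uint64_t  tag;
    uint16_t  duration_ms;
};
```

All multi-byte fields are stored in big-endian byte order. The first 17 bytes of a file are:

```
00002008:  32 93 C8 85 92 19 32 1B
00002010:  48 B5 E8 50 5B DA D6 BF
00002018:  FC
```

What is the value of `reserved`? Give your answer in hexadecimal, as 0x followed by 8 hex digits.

0x85921932

`reserved` follows `sample_rate` (2 B), `seq` (1 B), so it starts at offset 2 + 1 = 3 and occupies 4 bytes.
Bytes at offsets 3..6: 85 92 19 32.
In big-endian order the high byte comes first in memory.
The bytes are already most-significant first: 0x85921932.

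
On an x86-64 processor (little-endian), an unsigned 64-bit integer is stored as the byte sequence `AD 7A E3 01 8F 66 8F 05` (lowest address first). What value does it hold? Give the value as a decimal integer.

400651656257305261

Little-endian: lowest address holds the least-significant byte.
Reassemble most-significant byte first: 05 8F 66 8F 01 E3 7A AD → 0x058F668F01E37AAD.
0x058F668F01E37AAD = 400651656257305261.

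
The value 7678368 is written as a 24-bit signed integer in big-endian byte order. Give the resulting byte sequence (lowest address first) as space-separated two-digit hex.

75 29 A0

7678368 in hexadecimal, padded to 24 bits, is 0x7529A0.
Split into bytes (most-significant first): 75 29 A0.
In big-endian order the high byte comes first in memory.
So the memory order matches the most-significant-first order: 75 29 A0.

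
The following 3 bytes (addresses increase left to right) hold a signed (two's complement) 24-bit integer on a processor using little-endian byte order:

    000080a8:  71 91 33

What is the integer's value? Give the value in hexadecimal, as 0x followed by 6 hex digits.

Little-endian stores the least-significant byte at the lowest address.
Reassemble most-significant byte first: 33 91 71 → 0x339171.

0x339171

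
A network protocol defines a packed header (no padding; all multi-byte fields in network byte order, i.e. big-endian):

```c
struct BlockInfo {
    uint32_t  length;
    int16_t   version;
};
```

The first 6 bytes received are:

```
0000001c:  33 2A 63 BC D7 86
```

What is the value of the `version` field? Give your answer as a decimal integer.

-10362

`version` follows `length` (4 bytes), so it starts at byte offset 4 and occupies 2 bytes.
Bytes at offsets 4..5: D7 86.
Big-endian stores the most-significant byte at the lowest address.
The bytes are already most-significant first: 0xD786.
Top bit is set, so as a signed 16-bit value this is 0xD786 − 2^16 = -10362.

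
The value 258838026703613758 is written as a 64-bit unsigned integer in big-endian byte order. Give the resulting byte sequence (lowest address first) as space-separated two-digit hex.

03 97 93 D0 5C 08 2F 3E

258838026703613758 in hexadecimal, padded to 64 bits, is 0x039793D05C082F3E.
Split into bytes (most-significant first): 03 97 93 D0 5C 08 2F 3E.
In big-endian order the high byte comes first in memory.
So the memory order matches the most-significant-first order: 03 97 93 D0 5C 08 2F 3E.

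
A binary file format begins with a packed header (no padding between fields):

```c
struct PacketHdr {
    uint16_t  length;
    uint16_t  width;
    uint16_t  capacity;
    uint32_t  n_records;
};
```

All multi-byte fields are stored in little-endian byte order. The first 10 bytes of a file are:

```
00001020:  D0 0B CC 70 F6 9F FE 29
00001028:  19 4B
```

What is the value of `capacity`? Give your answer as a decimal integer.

40950

`capacity` follows `length` (2 B), `width` (2 B), so it starts at offset 2 + 2 = 4 and occupies 2 bytes.
Bytes at offsets 4..5: F6 9F.
Little-endian stores the least-significant byte at the lowest address.
Reassemble most-significant byte first: 9F F6 → 0x9FF6.
0x9FF6 = 40950.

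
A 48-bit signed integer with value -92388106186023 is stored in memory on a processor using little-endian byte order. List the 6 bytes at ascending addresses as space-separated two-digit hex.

D9 D2 BF 37 F9 AB

Two's complement of -92388106186023 in 48 bits: 92388106186023 = 0x5406C8402D27; invert → 0xABF937BFD2D8; add 1 → 0xABF937BFD2D9.
Split into bytes (most-significant first): AB F9 37 BF D2 D9.
Little-endian: lowest address holds the least-significant byte.
So at ascending addresses the bytes are D9 D2 BF 37 F9 AB.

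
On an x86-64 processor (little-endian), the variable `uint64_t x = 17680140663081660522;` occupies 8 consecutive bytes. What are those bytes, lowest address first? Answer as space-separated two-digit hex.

17680140663081660522 in hexadecimal, padded to 64 bits, is 0xF55C7A4279EBF06A.
Split into bytes (most-significant first): F5 5C 7A 42 79 EB F0 6A.
Little-endian stores the least-significant byte at the lowest address.
So at ascending addresses the bytes are 6A F0 EB 79 42 7A 5C F5.

6A F0 EB 79 42 7A 5C F5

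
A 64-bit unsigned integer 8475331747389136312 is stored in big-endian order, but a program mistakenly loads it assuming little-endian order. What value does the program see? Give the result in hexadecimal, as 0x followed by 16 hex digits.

8475331747389136312 in 64-bit hexadecimal is 0x759E6D51ECB85DB8.
Stored big-endian, the bytes at ascending addresses are 75 9E 6D 51 EC B8 5D B8.
Read back as little-endian, the first byte is least significant, giving 0xB85DB8EC516D9E75.

0xB85DB8EC516D9E75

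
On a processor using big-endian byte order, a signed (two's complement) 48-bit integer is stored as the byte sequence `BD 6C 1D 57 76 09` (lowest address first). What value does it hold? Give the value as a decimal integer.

Big-endian: lowest address holds the most-significant byte.
The bytes are already most-significant first: 0xBD6C1D577609.
Top bit is set, so as a signed 48-bit value this is 0xBD6C1D577609 − 2^48 = -73202930321911.

-73202930321911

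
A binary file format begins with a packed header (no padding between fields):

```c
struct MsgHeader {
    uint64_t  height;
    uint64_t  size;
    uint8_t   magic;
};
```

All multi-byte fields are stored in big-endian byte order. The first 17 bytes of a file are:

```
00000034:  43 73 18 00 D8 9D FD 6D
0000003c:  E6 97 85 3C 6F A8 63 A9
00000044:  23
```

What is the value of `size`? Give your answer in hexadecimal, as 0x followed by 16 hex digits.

0xE697853C6FA863A9

`size` follows `height` (8 bytes), so it starts at byte offset 8 and occupies 8 bytes.
Bytes at offsets 8..15: E6 97 85 3C 6F A8 63 A9.
In big-endian order the high byte comes first in memory.
The bytes are already most-significant first: 0xE697853C6FA863A9.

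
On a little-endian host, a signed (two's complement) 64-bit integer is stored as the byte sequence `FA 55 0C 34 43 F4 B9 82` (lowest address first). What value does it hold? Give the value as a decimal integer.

-9026915408614238726

Little-endian stores the least-significant byte at the lowest address.
Reassemble most-significant byte first: 82 B9 F4 43 34 0C 55 FA → 0x82B9F443340C55FA.
Top bit is set, so as a signed 64-bit value this is 0x82B9F443340C55FA − 2^64 = -9026915408614238726.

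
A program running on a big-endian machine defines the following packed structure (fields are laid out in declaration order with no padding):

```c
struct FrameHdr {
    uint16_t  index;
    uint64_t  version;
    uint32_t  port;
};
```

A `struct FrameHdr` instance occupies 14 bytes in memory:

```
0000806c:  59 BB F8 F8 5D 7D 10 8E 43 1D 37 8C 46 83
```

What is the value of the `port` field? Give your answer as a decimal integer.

`port` follows `index` (2 B), `version` (8 B), so it starts at offset 2 + 8 = 10 and occupies 4 bytes.
Bytes at offsets 10..13: 37 8C 46 83.
Big-endian: lowest address holds the most-significant byte.
The bytes are already most-significant first: 0x378C4683.
0x378C4683 = 931939971.

931939971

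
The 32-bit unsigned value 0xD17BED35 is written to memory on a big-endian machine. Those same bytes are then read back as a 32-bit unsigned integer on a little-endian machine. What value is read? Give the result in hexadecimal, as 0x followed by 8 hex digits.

0x35ED7BD1

Stored big-endian, the bytes at ascending addresses are D1 7B ED 35.
Read back as little-endian, the first byte is least significant, giving 0x35ED7BD1.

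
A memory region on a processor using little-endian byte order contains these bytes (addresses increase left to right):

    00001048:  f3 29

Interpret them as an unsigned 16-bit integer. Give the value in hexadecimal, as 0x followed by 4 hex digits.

Little-endian: lowest address holds the least-significant byte.
Reassemble most-significant byte first: 29 F3 → 0x29F3.

0x29F3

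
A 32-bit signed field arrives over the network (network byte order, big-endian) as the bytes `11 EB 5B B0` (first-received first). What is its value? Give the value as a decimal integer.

In big-endian order the high byte comes first in memory.
The bytes are already most-significant first: 0x11EB5BB0.
0x11EB5BB0 = 300637104.

300637104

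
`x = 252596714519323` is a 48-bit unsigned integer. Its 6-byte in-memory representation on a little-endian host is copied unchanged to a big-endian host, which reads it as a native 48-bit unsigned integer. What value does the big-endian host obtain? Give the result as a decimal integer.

30491856190693

252596714519323 in 48-bit hexadecimal is 0xE5BC4170BB1B.
Stored little-endian, the bytes at ascending addresses are 1B BB 70 41 BC E5.
Read back as big-endian, the last byte is least significant, giving 0x1BBB7041BCE5.
0x1BBB7041BCE5 = 30491856190693.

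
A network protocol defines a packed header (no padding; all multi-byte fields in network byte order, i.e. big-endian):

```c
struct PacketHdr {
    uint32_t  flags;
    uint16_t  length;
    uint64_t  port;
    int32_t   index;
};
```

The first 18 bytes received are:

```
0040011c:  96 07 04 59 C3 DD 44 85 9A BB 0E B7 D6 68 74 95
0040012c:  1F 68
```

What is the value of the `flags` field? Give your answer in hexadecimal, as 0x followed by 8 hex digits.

`flags` is the first field, at byte offset 0, occupying 4 bytes.
Bytes at offsets 0..3: 96 07 04 59.
Big-endian: lowest address holds the most-significant byte.
The bytes are already most-significant first: 0x96070459.

0x96070459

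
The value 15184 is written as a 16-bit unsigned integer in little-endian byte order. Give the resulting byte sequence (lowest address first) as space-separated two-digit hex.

50 3B

15184 in hexadecimal, padded to 16 bits, is 0x3B50.
Split into bytes (most-significant first): 3B 50.
Little-endian stores the least-significant byte at the lowest address.
So at ascending addresses the bytes are 50 3B.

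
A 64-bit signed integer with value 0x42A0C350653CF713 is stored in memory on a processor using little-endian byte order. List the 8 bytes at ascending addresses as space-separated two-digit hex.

Split into bytes (most-significant first): 42 A0 C3 50 65 3C F7 13.
Little-endian stores the least-significant byte at the lowest address.
So at ascending addresses the bytes are 13 F7 3C 65 50 C3 A0 42.

13 F7 3C 65 50 C3 A0 42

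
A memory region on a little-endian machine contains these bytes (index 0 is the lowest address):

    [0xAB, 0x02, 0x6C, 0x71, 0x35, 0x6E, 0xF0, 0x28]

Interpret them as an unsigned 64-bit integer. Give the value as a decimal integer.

In little-endian order the low byte comes first in memory.
Reassemble most-significant byte first: 28 F0 6E 35 71 6C 02 AB → 0x28F06E35716C02AB.
0x28F06E35716C02AB = 2949978931742900907.

2949978931742900907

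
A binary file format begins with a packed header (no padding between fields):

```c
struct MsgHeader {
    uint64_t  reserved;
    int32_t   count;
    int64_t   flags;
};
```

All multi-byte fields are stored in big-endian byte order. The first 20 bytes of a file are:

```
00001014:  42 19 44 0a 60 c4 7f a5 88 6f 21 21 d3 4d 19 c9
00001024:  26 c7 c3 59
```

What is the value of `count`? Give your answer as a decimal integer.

-2005982943

`count` follows `reserved` (8 bytes), so it starts at byte offset 8 and occupies 4 bytes.
Bytes at offsets 8..11: 88 6F 21 21.
Big-endian stores the most-significant byte at the lowest address.
The bytes are already most-significant first: 0x886F2121.
Top bit is set, so as a signed 32-bit value this is 0x886F2121 − 2^32 = -2005982943.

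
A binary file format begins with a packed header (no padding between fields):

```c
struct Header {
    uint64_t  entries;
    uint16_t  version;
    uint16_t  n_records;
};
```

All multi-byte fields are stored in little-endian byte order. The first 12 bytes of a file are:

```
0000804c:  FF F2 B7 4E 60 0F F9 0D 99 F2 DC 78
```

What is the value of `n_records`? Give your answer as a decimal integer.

`n_records` follows `entries` (8 B), `version` (2 B), so it starts at offset 8 + 2 = 10 and occupies 2 bytes.
Bytes at offsets 10..11: DC 78.
In little-endian order the low byte comes first in memory.
Reassemble most-significant byte first: 78 DC → 0x78DC.
0x78DC = 30940.

30940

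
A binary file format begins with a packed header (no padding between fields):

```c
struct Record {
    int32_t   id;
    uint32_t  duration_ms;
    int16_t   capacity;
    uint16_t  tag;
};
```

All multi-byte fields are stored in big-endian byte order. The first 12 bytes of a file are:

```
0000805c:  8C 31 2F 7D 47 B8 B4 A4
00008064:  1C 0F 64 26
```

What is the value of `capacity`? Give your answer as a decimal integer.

`capacity` follows `id` (4 B), `duration_ms` (4 B), so it starts at offset 4 + 4 = 8 and occupies 2 bytes.
Bytes at offsets 8..9: 1C 0F.
Big-endian: lowest address holds the most-significant byte.
The bytes are already most-significant first: 0x1C0F.
0x1C0F = 7183.

7183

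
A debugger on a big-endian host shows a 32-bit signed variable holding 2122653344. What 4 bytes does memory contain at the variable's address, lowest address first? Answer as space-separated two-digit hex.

7E 85 1E A0

2122653344 in hexadecimal, padded to 32 bits, is 0x7E851EA0.
Split into bytes (most-significant first): 7E 85 1E A0.
In big-endian order the high byte comes first in memory.
So the memory order matches the most-significant-first order: 7E 85 1E A0.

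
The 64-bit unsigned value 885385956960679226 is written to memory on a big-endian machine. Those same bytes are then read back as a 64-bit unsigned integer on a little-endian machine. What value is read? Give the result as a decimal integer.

4230500995832301836

885385956960679226 in 64-bit hexadecimal is 0x0C4985D63DC2B53A.
Stored big-endian, the bytes at ascending addresses are 0C 49 85 D6 3D C2 B5 3A.
Read back as little-endian, the first byte is least significant, giving 0x3AB5C23DD685490C.
0x3AB5C23DD685490C = 4230500995832301836.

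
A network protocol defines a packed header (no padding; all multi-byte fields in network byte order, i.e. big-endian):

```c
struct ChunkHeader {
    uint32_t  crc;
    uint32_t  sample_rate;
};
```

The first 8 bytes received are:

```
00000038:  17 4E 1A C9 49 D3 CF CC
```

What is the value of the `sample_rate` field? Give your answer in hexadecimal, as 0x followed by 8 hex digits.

`sample_rate` follows `crc` (4 bytes), so it starts at byte offset 4 and occupies 4 bytes.
Bytes at offsets 4..7: 49 D3 CF CC.
Big-endian: lowest address holds the most-significant byte.
The bytes are already most-significant first: 0x49D3CFCC.

0x49D3CFCC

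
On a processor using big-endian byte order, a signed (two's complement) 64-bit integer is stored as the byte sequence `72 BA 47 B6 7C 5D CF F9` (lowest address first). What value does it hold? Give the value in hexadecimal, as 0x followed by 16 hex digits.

0x72BA47B67C5DCFF9

Big-endian: lowest address holds the most-significant byte.
The bytes are already most-significant first: 0x72BA47B67C5DCFF9.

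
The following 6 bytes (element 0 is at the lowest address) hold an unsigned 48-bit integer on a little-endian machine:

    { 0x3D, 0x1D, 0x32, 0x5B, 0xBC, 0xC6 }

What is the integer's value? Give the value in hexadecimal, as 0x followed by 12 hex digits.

In little-endian order the low byte comes first in memory.
Reassemble most-significant byte first: C6 BC 5B 32 1D 3D → 0xC6BC5B321D3D.

0xC6BC5B321D3D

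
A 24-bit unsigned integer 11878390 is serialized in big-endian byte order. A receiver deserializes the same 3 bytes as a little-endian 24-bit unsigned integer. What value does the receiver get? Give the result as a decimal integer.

11878390 in 24-bit hexadecimal is 0xB53FF6.
Stored big-endian, the bytes at ascending addresses are B5 3F F6.
Read back as little-endian, the first byte is least significant, giving 0xF63FB5.
0xF63FB5 = 16138165.

16138165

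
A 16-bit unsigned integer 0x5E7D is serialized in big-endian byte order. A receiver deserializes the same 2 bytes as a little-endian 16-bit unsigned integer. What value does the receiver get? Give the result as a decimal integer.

Stored big-endian, the bytes at ascending addresses are 5E 7D.
Read back as little-endian, the first byte is least significant, giving 0x7D5E.
0x7D5E = 32094.

32094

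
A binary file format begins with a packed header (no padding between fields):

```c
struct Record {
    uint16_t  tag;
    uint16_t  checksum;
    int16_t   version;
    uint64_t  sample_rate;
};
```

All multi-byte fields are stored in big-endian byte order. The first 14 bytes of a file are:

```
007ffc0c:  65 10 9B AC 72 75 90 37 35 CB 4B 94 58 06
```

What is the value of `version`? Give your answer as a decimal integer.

29301

`version` follows `tag` (2 B), `checksum` (2 B), so it starts at offset 2 + 2 = 4 and occupies 2 bytes.
Bytes at offsets 4..5: 72 75.
Big-endian stores the most-significant byte at the lowest address.
The bytes are already most-significant first: 0x7275.
0x7275 = 29301.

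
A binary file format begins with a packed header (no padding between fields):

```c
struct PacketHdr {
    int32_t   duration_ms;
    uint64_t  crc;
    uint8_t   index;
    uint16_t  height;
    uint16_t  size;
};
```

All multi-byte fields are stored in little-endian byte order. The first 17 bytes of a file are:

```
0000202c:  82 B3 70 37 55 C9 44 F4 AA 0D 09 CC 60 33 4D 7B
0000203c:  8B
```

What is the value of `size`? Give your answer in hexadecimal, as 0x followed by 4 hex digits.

`size` follows `duration_ms` (4 B), `crc` (8 B), `index` (1 B), `height` (2 B), so it starts at offset 4 + 8 + 1 + 2 = 15 and occupies 2 bytes.
Bytes at offsets 15..16: 7B 8B.
In little-endian order the low byte comes first in memory.
Reassemble most-significant byte first: 8B 7B → 0x8B7B.

0x8B7B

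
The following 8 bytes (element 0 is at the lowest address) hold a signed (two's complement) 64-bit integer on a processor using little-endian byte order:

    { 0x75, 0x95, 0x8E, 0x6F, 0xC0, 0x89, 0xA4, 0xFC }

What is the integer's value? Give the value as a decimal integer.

Little-endian: lowest address holds the least-significant byte.
Reassemble most-significant byte first: FC A4 89 C0 6F 8E 95 75 → 0xFCA489C06F8E9575.
Top bit is set, so as a signed 64-bit value this is 0xFCA489C06F8E9575 − 2^64 = -241917020372822667.

-241917020372822667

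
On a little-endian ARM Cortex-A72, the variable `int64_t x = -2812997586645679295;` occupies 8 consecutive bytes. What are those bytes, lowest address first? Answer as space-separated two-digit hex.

Two's complement of -2812997586645679295 in 64 bits: 2812997586645679295 = 0x2709C666B20BFCBF; invert → 0xD8F639994DF40340; add 1 → 0xD8F639994DF40341.
Split into bytes (most-significant first): D8 F6 39 99 4D F4 03 41.
Little-endian: lowest address holds the least-significant byte.
So at ascending addresses the bytes are 41 03 F4 4D 99 39 F6 D8.

41 03 F4 4D 99 39 F6 D8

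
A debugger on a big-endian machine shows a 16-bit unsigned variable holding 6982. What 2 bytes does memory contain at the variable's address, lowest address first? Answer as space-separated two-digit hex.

6982 in hexadecimal, padded to 16 bits, is 0x1B46.
Split into bytes (most-significant first): 1B 46.
Big-endian stores the most-significant byte at the lowest address.
So the memory order matches the most-significant-first order: 1B 46.

1B 46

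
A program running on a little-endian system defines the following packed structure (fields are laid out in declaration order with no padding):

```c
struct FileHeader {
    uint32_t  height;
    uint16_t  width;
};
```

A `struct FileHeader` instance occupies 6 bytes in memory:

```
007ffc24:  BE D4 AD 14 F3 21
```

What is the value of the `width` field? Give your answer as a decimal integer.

8691

`width` follows `height` (4 bytes), so it starts at byte offset 4 and occupies 2 bytes.
Bytes at offsets 4..5: F3 21.
Little-endian stores the least-significant byte at the lowest address.
Reassemble most-significant byte first: 21 F3 → 0x21F3.
0x21F3 = 8691.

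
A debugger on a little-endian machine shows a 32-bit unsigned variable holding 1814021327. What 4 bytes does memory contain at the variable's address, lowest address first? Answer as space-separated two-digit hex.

1814021327 in hexadecimal, padded to 32 bits, is 0x6C1FC4CF.
Split into bytes (most-significant first): 6C 1F C4 CF.
Little-endian: lowest address holds the least-significant byte.
So at ascending addresses the bytes are CF C4 1F 6C.

CF C4 1F 6C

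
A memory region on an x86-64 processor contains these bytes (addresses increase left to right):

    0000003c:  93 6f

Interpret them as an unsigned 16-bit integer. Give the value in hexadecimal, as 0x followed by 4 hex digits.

0x6F93

Little-endian stores the least-significant byte at the lowest address.
Reassemble most-significant byte first: 6F 93 → 0x6F93.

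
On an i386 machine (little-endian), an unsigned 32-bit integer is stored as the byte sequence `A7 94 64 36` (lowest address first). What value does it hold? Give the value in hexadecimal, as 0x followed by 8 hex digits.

In little-endian order the low byte comes first in memory.
Reassemble most-significant byte first: 36 64 94 A7 → 0x366494A7.

0x366494A7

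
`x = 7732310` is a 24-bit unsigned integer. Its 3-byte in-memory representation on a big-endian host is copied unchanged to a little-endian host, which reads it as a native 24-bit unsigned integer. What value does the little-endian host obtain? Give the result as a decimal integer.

7732310 in 24-bit hexadecimal is 0x75FC56.
Stored big-endian, the bytes at ascending addresses are 75 FC 56.
Read back as little-endian, the first byte is least significant, giving 0x56FC75.
0x56FC75 = 5700725.

5700725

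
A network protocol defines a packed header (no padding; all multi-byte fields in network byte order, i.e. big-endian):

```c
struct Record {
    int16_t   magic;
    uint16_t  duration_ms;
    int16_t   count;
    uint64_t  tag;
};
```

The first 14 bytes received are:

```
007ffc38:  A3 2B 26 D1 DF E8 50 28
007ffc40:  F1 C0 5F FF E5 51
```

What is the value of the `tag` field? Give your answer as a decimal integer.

`tag` follows `magic` (2 B), `duration_ms` (2 B), `count` (2 B), so it starts at offset 2 + 2 + 2 = 6 and occupies 8 bytes.
Bytes at offsets 6..13: 50 28 F1 C0 5F FF E5 51.
In big-endian order the high byte comes first in memory.
The bytes are already most-significant first: 0x5028F1C05FFFE551.
0x5028F1C05FFFE551 = 5776132330649281873.

5776132330649281873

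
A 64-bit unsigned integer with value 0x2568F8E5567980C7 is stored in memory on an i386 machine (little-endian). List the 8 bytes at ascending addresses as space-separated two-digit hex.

C7 80 79 56 E5 F8 68 25

Split into bytes (most-significant first): 25 68 F8 E5 56 79 80 C7.
Little-endian stores the least-significant byte at the lowest address.
So at ascending addresses the bytes are C7 80 79 56 E5 F8 68 25.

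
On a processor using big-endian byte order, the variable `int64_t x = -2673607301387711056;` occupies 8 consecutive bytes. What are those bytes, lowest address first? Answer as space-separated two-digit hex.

DA E5 70 53 23 E5 0D B0

Two's complement of -2673607301387711056 in 64 bits: 2673607301387711056 = 0x251A8FACDC1AF250; invert → 0xDAE5705323E50DAF; add 1 → 0xDAE5705323E50DB0.
Split into bytes (most-significant first): DA E5 70 53 23 E5 0D B0.
In big-endian order the high byte comes first in memory.
So the memory order matches the most-significant-first order: DA E5 70 53 23 E5 0D B0.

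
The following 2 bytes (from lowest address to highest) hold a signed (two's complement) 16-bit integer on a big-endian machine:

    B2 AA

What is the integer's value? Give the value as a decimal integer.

Big-endian: lowest address holds the most-significant byte.
The bytes are already most-significant first: 0xB2AA.
Top bit is set, so as a signed 16-bit value this is 0xB2AA − 2^16 = -19798.

-19798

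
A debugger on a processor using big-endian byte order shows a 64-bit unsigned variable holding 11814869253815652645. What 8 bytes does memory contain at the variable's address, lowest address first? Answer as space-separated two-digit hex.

11814869253815652645 in hexadecimal, padded to 64 bits, is 0xA3F6D8FD0D5DD125.
Split into bytes (most-significant first): A3 F6 D8 FD 0D 5D D1 25.
Big-endian: lowest address holds the most-significant byte.
So the memory order matches the most-significant-first order: A3 F6 D8 FD 0D 5D D1 25.

A3 F6 D8 FD 0D 5D D1 25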